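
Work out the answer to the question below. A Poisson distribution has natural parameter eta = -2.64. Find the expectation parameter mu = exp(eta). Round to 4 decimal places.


Expectation parameter for Poisson exponential family:
mu = exp(eta).
eta = -2.64.
mu = exp(-2.64) = 0.0714

0.0714


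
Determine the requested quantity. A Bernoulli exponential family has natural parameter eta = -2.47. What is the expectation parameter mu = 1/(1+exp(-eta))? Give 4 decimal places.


Dual coordinate (expectation parameter) for Bernoulli:
mu = 1/(1+exp(-eta)).
eta = -2.47.
exp(-eta) = exp(2.47) = 11.822447.
mu = 1/(1+11.822447) = 0.0780

0.0780


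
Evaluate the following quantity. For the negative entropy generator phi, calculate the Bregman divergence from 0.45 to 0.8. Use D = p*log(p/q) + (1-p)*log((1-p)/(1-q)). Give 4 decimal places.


Bregman divergence with negative entropy generator:
D = p*log(p/q) + (1-p)*log((1-p)/(1-q)).
p = 0.45, q = 0.8.
p*log(p/q) = 0.45*log(0.45/0.8) = -0.258914.
(1-p)*log((1-p)/(1-q)) = 0.55*log(0.55/0.2) = 0.556381.
D = -0.258914 + 0.556381 = 0.2975

0.2975


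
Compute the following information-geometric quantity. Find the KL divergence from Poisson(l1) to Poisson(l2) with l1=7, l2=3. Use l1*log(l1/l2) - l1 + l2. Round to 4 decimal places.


KL divergence for Poisson:
KL = l1*log(l1/l2) - l1 + l2.
l1 = 7, l2 = 3.
log(7/3) = 0.847298.
l1*log(l1/l2) = 7 * 0.847298 = 5.931085.
KL = 5.931085 - 7 + 3 = 1.9311

1.9311


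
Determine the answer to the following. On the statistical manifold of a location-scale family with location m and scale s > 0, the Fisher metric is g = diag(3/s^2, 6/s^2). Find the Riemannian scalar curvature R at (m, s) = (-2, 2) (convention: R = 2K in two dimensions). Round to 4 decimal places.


The metric has the form g = (A dm^2 + B ds^2)/s^2 with A = 3, B = 6.
Substitute u = sqrt(A/B)*m: g = B*(du^2 + ds^2)/s^2, i.e. B times the
Poincare upper half-plane metric, which has constant Gaussian curvature -1.
Scaling a 2D metric by a constant c divides the Gaussian curvature by c,
so K = -1/B = -1/(6) = -0.1667 everywhere (the point (m, s) = (-2, 2) is irrelevant:
the curvature is constant).
Scalar curvature in dimension 2: R = 2K = -2/(6) = -0.3333.

-0.3333


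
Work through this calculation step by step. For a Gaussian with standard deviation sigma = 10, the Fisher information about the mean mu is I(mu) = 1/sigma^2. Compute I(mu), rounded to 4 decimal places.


The Fisher information for the mean of a normal distribution is I(mu) = 1/sigma^2.
sigma = 10, so sigma^2 = 100.
I(mu) = 1/100 = 0.0100

0.0100


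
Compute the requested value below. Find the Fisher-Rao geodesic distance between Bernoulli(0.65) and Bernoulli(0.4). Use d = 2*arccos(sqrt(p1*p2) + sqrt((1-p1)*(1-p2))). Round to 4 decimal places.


Geodesic distance on Bernoulli manifold:
d(p1,p2) = 2*arccos(sqrt(p1*p2) + sqrt((1-p1)*(1-p2))).
sqrt(p1*p2) = sqrt(0.65*0.4) = 0.509902.
sqrt((1-p1)*(1-p2)) = sqrt(0.35*0.6) = 0.458258.
arg = 0.509902 + 0.458258 = 0.96816.
d = 2*arccos(0.96816) = 0.5061

0.5061


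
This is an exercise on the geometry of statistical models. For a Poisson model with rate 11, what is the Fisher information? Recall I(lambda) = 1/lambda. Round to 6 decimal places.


Fisher information for Poisson: I(lambda) = 1/lambda.
lambda = 11.
I(lambda) = 1/11 = 0.090909

0.090909


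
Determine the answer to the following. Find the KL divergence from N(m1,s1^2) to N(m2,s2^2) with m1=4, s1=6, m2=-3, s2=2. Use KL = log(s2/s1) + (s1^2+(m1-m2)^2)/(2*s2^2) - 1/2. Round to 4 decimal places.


KL divergence between normal distributions:
KL = log(s2/s1) + (s1^2 + (m1-m2)^2)/(2*s2^2) - 1/2.
log(2/6) = -1.098612.
(6^2 + (4--3)^2)/(2*2^2) = (36 + 49)/8 = 10.625.
KL = -1.098612 + 10.625 - 0.5 = 9.0264

9.0264


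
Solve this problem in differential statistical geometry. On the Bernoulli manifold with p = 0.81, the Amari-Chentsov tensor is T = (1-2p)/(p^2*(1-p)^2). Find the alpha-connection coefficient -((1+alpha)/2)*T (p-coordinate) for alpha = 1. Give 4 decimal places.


Skewness (Amari-Chentsov) tensor: T = (1-2p)/(p^2*(1-p)^2).
p = 0.81, 1-2p = -0.62, p^2 = 0.6561, (1-p)^2 = 0.0361.
T = -0.62/(0.6561 * 0.0361) = -26.176673.
In the p-coordinate, Gamma^(alpha) = Gamma^(0) - (alpha/2)*T with Gamma^(0) = (1/2)*g'(p) = -T/2,
so Gamma^(alpha) = -((1+alpha)/2)*T.
alpha = 1, -(1+alpha)/2 = -1.0.
Gamma = -1.0 * -26.176673 = 26.1767

26.1767


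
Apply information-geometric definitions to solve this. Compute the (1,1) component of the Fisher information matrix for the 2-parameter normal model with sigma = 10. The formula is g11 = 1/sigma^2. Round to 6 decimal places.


For the 2-parameter normal family, the Fisher metric has:
  g11 = 1/sigma^2, g22 = 2/sigma^2.
sigma = 10, sigma^2 = 100.
g11 = 0.010000

0.010000


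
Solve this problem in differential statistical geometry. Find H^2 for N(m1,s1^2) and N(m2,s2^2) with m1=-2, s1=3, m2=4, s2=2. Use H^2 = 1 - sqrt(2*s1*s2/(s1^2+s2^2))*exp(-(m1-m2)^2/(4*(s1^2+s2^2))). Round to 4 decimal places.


Squared Hellinger distance for Gaussians:
H^2 = 1 - sqrt(2*s1*s2/(s1^2+s2^2)) * exp(-(m1-m2)^2/(4*(s1^2+s2^2))).
s1^2 = 9, s2^2 = 4, s1^2+s2^2 = 13.
sqrt(2*3*2/(13)) = 0.960769.
(m1-m2)^2 = (-6)^2 = 36.
exp(-36/(4*13)) = exp(-0.692308) = 0.50042.
H^2 = 1 - 0.960769*0.50042 = 0.5192

0.5192


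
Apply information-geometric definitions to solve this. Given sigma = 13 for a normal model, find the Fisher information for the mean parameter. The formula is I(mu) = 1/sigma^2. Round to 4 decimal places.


The Fisher information for the mean of a normal distribution is I(mu) = 1/sigma^2.
sigma = 13, so sigma^2 = 169.
I(mu) = 1/169 = 0.0059

0.0059


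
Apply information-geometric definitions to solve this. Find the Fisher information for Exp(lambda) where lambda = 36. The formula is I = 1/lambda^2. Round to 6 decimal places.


Fisher information for exponential: I(lambda) = 1/lambda^2.
lambda = 36, lambda^2 = 1296.
I = 1/1296 = 0.000772

0.000772


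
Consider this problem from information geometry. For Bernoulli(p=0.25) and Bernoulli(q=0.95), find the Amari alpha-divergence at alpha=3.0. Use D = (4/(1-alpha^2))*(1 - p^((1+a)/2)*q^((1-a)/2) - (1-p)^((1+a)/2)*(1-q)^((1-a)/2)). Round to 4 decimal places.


Amari alpha-divergence:
D = (4/(1-alpha^2))*(1 - p^((1+a)/2)*q^((1-a)/2) - (1-p)^((1+a)/2)*(1-q)^((1-a)/2)).
alpha = 3.0, p = 0.25, q = 0.95.
e1 = (1+alpha)/2 = 2.0, e2 = (1-alpha)/2 = -1.0.
t1 = p^e1 * q^e2 = 0.25^2.0 * 0.95^-1.0 = 0.065789.
t2 = (1-p)^e1 * (1-q)^e2 = 0.75^2.0 * 0.05^-1.0 = 11.25.
4/(1-alpha^2) = -0.5.
D = -0.5*(1 - 0.065789 - 11.25) = 5.1579

5.1579


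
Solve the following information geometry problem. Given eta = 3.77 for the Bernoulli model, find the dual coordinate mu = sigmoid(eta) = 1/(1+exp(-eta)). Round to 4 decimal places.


Dual coordinate (expectation parameter) for Bernoulli:
mu = 1/(1+exp(-eta)).
eta = 3.77.
exp(-eta) = exp(-3.77) = 0.023052.
mu = 1/(1+0.023052) = 0.9775

0.9775


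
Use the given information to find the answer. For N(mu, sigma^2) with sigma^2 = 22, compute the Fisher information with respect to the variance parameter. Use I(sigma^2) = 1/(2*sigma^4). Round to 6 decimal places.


Fisher information for variance: I(sigma^2) = 1/(2*sigma^4).
sigma^2 = 22, so sigma^4 = 484.
I = 1/(2*484) = 1/968 = 0.001033

0.001033


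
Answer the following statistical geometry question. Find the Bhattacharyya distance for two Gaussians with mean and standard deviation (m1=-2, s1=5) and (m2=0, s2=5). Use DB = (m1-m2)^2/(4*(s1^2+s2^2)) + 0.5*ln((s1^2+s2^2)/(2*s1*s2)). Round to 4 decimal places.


Bhattacharyya distance between two Gaussians:
DB = (m1-m2)^2/(4*(s1^2+s2^2)) + (1/2)*ln((s1^2+s2^2)/(2*s1*s2)).
(m1-m2)^2 = (-2)^2 = 4.
s1^2+s2^2 = 25 + 25 = 50.
term1 = 4/200 = 0.02.
term2 = 0.5*ln(50/50.0) = 0.0.
DB = 0.02 + 0.0 = 0.0200

0.0200


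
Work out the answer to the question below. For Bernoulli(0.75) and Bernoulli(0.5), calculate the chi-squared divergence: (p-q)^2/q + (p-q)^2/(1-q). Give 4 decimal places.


Chi-squared divergence between Bernoulli distributions:
chi^2 = (p-q)^2/q + (p-q)^2/(1-q).
p = 0.75, q = 0.5, p-q = 0.25.
(p-q)^2 = 0.0625.
term1 = 0.0625/0.5 = 0.125.
term2 = 0.0625/0.5 = 0.125.
chi^2 = 0.125 + 0.125 = 0.2500

0.2500


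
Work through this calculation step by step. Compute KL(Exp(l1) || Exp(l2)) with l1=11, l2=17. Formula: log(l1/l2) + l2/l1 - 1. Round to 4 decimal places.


KL divergence for exponential family:
KL = log(l1/l2) + l2/l1 - 1.
log(11/17) = -0.435318.
17/11 = 1.545455.
KL = -0.435318 + 1.545455 - 1 = 0.1101

0.1101


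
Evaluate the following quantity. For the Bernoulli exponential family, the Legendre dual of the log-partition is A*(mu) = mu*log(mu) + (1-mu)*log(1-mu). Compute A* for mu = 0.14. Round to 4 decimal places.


Legendre transform for Bernoulli:
A*(mu) = mu*log(mu) + (1-mu)*log(1-mu).
mu = 0.14, 1-mu = 0.86.
mu*log(mu) = 0.14*log(0.14) = -0.275256.
(1-mu)*log(1-mu) = 0.86*log(0.86) = -0.129708.
A* = -0.275256 + -0.129708 = -0.4050

-0.4050


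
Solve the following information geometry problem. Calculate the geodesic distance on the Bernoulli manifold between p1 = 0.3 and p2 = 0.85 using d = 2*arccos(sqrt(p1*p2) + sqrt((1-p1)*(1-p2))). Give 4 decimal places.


Geodesic distance on Bernoulli manifold:
d(p1,p2) = 2*arccos(sqrt(p1*p2) + sqrt((1-p1)*(1-p2))).
sqrt(p1*p2) = sqrt(0.3*0.85) = 0.504975.
sqrt((1-p1)*(1-p2)) = sqrt(0.7*0.15) = 0.324037.
arg = 0.504975 + 0.324037 = 0.829012.
d = 2*arccos(0.829012) = 1.1869

1.1869


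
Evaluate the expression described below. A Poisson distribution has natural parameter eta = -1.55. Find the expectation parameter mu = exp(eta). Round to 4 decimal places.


Expectation parameter for Poisson exponential family:
mu = exp(eta).
eta = -1.55.
mu = exp(-1.55) = 0.2122

0.2122


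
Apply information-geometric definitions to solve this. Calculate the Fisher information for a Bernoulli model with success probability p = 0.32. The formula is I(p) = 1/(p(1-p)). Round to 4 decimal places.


For Bernoulli(p), Fisher information is I(p) = 1/(p*(1-p)).
p = 0.32, 1-p = 0.68.
p*(1-p) = 0.2176.
I(p) = 1/0.2176 = 4.5956

4.5956


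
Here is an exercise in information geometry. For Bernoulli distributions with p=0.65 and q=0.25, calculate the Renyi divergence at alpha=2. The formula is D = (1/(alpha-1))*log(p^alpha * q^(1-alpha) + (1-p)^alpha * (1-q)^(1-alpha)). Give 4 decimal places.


Renyi divergence of order alpha between Bernoulli distributions:
D = (1/(alpha-1))*log(p^alpha * q^(1-alpha) + (1-p)^alpha * (1-q)^(1-alpha)).
alpha = 2, p = 0.65, q = 0.25.
p^alpha * q^(1-alpha) = 0.65^2 * 0.25^-1 = 1.69.
(1-p)^alpha * (1-q)^(1-alpha) = 0.35^2 * 0.75^-1 = 0.163333.
sum = 1.69 + 0.163333 = 1.853333.
D = (1/1)*log(1.853333) = 0.6170

0.6170


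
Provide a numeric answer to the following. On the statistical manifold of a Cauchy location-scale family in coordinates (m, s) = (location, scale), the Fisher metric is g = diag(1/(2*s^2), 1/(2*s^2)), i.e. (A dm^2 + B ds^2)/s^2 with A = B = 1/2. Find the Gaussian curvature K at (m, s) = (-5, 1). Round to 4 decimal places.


The metric has the form g = (A dm^2 + B ds^2)/s^2 with A = 1/2, B = 1/2.
Substitute u = sqrt(A/B)*m: g = B*(du^2 + ds^2)/s^2, i.e. B times the
Poincare upper half-plane metric, which has constant Gaussian curvature -1.
Scaling a 2D metric by a constant c divides the Gaussian curvature by c,
so K = -1/B = -1/(1/2) = -2.0000 everywhere (the point (m, s) = (-5, 1) is irrelevant:
the curvature is constant).
The requested Gaussian curvature is K = -2.0000.

-2.0000


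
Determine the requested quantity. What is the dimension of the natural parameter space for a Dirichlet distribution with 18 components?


Exponential family dimension calculation:
Dirichlet with 18 components has 18 natural parameters.

18


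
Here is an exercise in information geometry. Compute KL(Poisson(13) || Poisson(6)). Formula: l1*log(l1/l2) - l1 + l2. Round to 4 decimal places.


KL divergence for Poisson:
KL = l1*log(l1/l2) - l1 + l2.
l1 = 13, l2 = 6.
log(13/6) = 0.77319.
l1*log(l1/l2) = 13 * 0.77319 = 10.051469.
KL = 10.051469 - 13 + 6 = 3.0515

3.0515


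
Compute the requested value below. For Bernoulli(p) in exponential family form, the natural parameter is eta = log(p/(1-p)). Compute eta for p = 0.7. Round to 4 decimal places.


Natural parameter for Bernoulli: eta = log(p/(1-p)).
p = 0.7, 1-p = 0.3.
p/(1-p) = 2.333333.
eta = log(2.333333) = 0.8473

0.8473


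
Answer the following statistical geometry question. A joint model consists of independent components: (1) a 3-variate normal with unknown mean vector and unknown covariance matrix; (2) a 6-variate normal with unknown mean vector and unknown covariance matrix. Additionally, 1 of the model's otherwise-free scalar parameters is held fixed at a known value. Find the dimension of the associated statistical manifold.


The dimension of a statistical manifold equals the number of free
(independent) real parameters of the model. For a product of independent
blocks the parameter counts add.
- 3-variate normal: 3 (mean) + 3*4/2 = 6 (symmetric covariance) = 9.
- 6-variate normal: 6 (mean) + 6*7/2 = 21 (symmetric covariance) = 27.
Total = 9 + 27 = 36.
1 parameter(s) fixed at known values: 36 - 1 = 35.
Dimension = 35

35


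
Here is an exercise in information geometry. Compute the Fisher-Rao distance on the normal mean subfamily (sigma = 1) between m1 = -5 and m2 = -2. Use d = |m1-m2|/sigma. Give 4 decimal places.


On the fixed-variance normal subfamily, geodesic distance = |m1-m2|/sigma.
|-5 - -2| = 3.
sigma = 1.
d = 3/1 = 3.0000

3.0000


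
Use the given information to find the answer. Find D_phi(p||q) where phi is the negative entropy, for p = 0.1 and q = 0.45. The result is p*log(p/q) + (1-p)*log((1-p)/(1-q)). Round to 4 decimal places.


Bregman divergence with negative entropy generator:
D = p*log(p/q) + (1-p)*log((1-p)/(1-q)).
p = 0.1, q = 0.45.
p*log(p/q) = 0.1*log(0.1/0.45) = -0.150408.
(1-p)*log((1-p)/(1-q)) = 0.9*log(0.9/0.55) = 0.443229.
D = -0.150408 + 0.443229 = 0.2928

0.2928


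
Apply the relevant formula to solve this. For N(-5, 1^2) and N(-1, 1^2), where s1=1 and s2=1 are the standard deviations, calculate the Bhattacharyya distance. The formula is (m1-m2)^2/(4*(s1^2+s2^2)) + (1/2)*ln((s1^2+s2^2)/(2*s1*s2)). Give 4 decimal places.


Bhattacharyya distance between two Gaussians:
DB = (m1-m2)^2/(4*(s1^2+s2^2)) + (1/2)*ln((s1^2+s2^2)/(2*s1*s2)).
(m1-m2)^2 = (-4)^2 = 16.
s1^2+s2^2 = 1 + 1 = 2.
term1 = 16/8 = 2.0.
term2 = 0.5*ln(2/2.0) = 0.0.
DB = 2.0 + 0.0 = 2.0000

2.0000


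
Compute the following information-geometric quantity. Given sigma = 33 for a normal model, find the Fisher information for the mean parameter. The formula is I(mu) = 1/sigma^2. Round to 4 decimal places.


The Fisher information for the mean of a normal distribution is I(mu) = 1/sigma^2.
sigma = 33, so sigma^2 = 1089.
I(mu) = 1/1089 = 0.0009

0.0009


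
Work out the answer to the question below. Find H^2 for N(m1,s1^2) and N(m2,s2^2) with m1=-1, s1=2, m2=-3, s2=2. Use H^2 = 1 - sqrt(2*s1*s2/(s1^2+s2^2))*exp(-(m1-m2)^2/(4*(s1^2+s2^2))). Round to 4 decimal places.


Squared Hellinger distance for Gaussians:
H^2 = 1 - sqrt(2*s1*s2/(s1^2+s2^2)) * exp(-(m1-m2)^2/(4*(s1^2+s2^2))).
s1^2 = 4, s2^2 = 4, s1^2+s2^2 = 8.
sqrt(2*2*2/(8)) = 1.0.
(m1-m2)^2 = (2)^2 = 4.
exp(-4/(4*8)) = exp(-0.125) = 0.882497.
H^2 = 1 - 1.0*0.882497 = 0.1175

0.1175


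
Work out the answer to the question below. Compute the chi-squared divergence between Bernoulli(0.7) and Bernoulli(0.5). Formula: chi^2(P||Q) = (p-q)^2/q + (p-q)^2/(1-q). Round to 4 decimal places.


Chi-squared divergence between Bernoulli distributions:
chi^2 = (p-q)^2/q + (p-q)^2/(1-q).
p = 0.7, q = 0.5, p-q = 0.2.
(p-q)^2 = 0.04.
term1 = 0.04/0.5 = 0.08.
term2 = 0.04/0.5 = 0.08.
chi^2 = 0.08 + 0.08 = 0.1600

0.1600


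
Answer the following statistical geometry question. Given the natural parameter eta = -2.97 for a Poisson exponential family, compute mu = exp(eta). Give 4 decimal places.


Expectation parameter for Poisson exponential family:
mu = exp(eta).
eta = -2.97.
mu = exp(-2.97) = 0.0513

0.0513


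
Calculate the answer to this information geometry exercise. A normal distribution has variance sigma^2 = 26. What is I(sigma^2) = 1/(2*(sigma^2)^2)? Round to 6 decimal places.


Fisher information for variance: I(sigma^2) = 1/(2*sigma^4).
sigma^2 = 26, so sigma^4 = 676.
I = 1/(2*676) = 1/1352 = 0.000740

0.000740


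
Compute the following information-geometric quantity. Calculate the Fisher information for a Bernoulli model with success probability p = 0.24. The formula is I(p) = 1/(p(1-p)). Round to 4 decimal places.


For Bernoulli(p), Fisher information is I(p) = 1/(p*(1-p)).
p = 0.24, 1-p = 0.76.
p*(1-p) = 0.1824.
I(p) = 1/0.1824 = 5.4825

5.4825


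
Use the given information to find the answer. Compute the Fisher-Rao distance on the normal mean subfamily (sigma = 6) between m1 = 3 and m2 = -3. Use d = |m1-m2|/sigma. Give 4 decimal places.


On the fixed-variance normal subfamily, geodesic distance = |m1-m2|/sigma.
|3 - -3| = 6.
sigma = 6.
d = 6/6 = 1.0000

1.0000


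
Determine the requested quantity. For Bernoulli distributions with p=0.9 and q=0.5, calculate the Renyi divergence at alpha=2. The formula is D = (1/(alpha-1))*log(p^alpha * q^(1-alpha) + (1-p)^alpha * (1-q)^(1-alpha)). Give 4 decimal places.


Renyi divergence of order alpha between Bernoulli distributions:
D = (1/(alpha-1))*log(p^alpha * q^(1-alpha) + (1-p)^alpha * (1-q)^(1-alpha)).
alpha = 2, p = 0.9, q = 0.5.
p^alpha * q^(1-alpha) = 0.9^2 * 0.5^-1 = 1.62.
(1-p)^alpha * (1-q)^(1-alpha) = 0.1^2 * 0.5^-1 = 0.02.
sum = 1.62 + 0.02 = 1.64.
D = (1/1)*log(1.64) = 0.4947

0.4947


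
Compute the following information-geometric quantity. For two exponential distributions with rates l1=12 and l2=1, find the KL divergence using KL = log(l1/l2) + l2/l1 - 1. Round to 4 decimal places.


KL divergence for exponential family:
KL = log(l1/l2) + l2/l1 - 1.
log(12/1) = 2.484907.
1/12 = 0.083333.
KL = 2.484907 + 0.083333 - 1 = 1.5682

1.5682


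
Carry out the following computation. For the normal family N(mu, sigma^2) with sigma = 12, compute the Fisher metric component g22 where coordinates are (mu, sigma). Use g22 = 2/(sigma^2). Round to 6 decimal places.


For the 2-parameter normal family, the Fisher metric has:
  g11 = 1/sigma^2, g22 = 2/sigma^2.
sigma = 12, sigma^2 = 144.
g22 = 0.013889

0.013889


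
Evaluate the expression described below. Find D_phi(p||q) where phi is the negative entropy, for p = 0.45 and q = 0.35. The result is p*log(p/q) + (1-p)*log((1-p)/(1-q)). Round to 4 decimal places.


Bregman divergence with negative entropy generator:
D = p*log(p/q) + (1-p)*log((1-p)/(1-q)).
p = 0.45, q = 0.35.
p*log(p/q) = 0.45*log(0.45/0.35) = 0.113091.
(1-p)*log((1-p)/(1-q)) = 0.55*log(0.55/0.65) = -0.09188.
D = 0.113091 + -0.09188 = 0.0212

0.0212


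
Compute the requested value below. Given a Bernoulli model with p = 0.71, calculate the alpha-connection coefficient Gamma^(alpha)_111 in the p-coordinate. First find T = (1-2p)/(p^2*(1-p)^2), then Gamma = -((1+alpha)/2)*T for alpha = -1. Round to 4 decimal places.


Skewness (Amari-Chentsov) tensor: T = (1-2p)/(p^2*(1-p)^2).
p = 0.71, 1-2p = -0.42, p^2 = 0.5041, (1-p)^2 = 0.0841.
T = -0.42/(0.5041 * 0.0841) = -9.906873.
In the p-coordinate, Gamma^(alpha) = Gamma^(0) - (alpha/2)*T with Gamma^(0) = (1/2)*g'(p) = -T/2,
so Gamma^(alpha) = -((1+alpha)/2)*T.
alpha = -1, -(1+alpha)/2 = 0.0.
Gamma = 0.0 * -9.906873 = 0.0000

0.0000


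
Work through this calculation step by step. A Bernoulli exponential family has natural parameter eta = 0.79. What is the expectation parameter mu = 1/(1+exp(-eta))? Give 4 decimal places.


Dual coordinate (expectation parameter) for Bernoulli:
mu = 1/(1+exp(-eta)).
eta = 0.79.
exp(-eta) = exp(-0.79) = 0.453845.
mu = 1/(1+0.453845) = 0.6878

0.6878


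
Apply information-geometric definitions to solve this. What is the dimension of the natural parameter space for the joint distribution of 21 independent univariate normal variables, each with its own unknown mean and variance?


Exponential family dimension calculation:
Each univariate normal has two natural parameters (mu/sigma^2 and -1/(2 sigma^2)).
With 21 independent components, dim = 2 * 21 = 42.

42


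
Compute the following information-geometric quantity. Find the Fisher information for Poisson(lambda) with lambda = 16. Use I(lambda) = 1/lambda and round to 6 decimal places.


Fisher information for Poisson: I(lambda) = 1/lambda.
lambda = 16.
I(lambda) = 1/16 = 0.062500

0.062500


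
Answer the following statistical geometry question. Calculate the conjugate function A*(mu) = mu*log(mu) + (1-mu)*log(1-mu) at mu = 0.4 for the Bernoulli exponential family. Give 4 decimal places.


Legendre transform for Bernoulli:
A*(mu) = mu*log(mu) + (1-mu)*log(1-mu).
mu = 0.4, 1-mu = 0.6.
mu*log(mu) = 0.4*log(0.4) = -0.366516.
(1-mu)*log(1-mu) = 0.6*log(0.6) = -0.306495.
A* = -0.366516 + -0.306495 = -0.6730

-0.6730


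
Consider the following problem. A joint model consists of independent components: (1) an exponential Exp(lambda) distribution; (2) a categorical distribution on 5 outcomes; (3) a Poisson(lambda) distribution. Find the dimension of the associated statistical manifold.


The dimension of a statistical manifold equals the number of free
(independent) real parameters of the model. For a product of independent
blocks the parameter counts add.
- exponential (lambda): 1.
- categorical on 5 outcomes (probabilities sum to 1): 5-1 = 4.
- Poisson (lambda): 1.
Total = 1 + 4 + 1 = 6.
Dimension = 6

6


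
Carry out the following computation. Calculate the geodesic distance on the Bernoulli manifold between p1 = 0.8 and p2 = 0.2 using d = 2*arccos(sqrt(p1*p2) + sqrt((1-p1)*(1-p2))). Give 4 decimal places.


Geodesic distance on Bernoulli manifold:
d(p1,p2) = 2*arccos(sqrt(p1*p2) + sqrt((1-p1)*(1-p2))).
sqrt(p1*p2) = sqrt(0.8*0.2) = 0.4.
sqrt((1-p1)*(1-p2)) = sqrt(0.2*0.8) = 0.4.
arg = 0.4 + 0.4 = 0.8.
d = 2*arccos(0.8) = 1.2870

1.2870


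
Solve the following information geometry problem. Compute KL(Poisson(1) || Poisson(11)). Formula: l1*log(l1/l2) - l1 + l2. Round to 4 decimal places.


KL divergence for Poisson:
KL = l1*log(l1/l2) - l1 + l2.
l1 = 1, l2 = 11.
log(1/11) = -2.397895.
l1*log(l1/l2) = 1 * -2.397895 = -2.397895.
KL = -2.397895 - 1 + 11 = 7.6021

7.6021


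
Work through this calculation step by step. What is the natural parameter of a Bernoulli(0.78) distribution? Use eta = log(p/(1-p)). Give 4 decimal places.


Natural parameter for Bernoulli: eta = log(p/(1-p)).
p = 0.78, 1-p = 0.22.
p/(1-p) = 3.545455.
eta = log(3.545455) = 1.2657

1.2657


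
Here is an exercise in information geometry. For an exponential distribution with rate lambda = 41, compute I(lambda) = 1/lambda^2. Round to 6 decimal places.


Fisher information for exponential: I(lambda) = 1/lambda^2.
lambda = 41, lambda^2 = 1681.
I = 1/1681 = 0.000595

0.000595


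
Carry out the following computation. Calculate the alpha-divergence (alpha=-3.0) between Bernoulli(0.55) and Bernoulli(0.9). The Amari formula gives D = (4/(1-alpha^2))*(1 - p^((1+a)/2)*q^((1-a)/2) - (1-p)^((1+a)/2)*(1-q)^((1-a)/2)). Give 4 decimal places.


Amari alpha-divergence:
D = (4/(1-alpha^2))*(1 - p^((1+a)/2)*q^((1-a)/2) - (1-p)^((1+a)/2)*(1-q)^((1-a)/2)).
alpha = -3.0, p = 0.55, q = 0.9.
e1 = (1+alpha)/2 = -1.0, e2 = (1-alpha)/2 = 2.0.
t1 = p^e1 * q^e2 = 0.55^-1.0 * 0.9^2.0 = 1.472727.
t2 = (1-p)^e1 * (1-q)^e2 = 0.45^-1.0 * 0.1^2.0 = 0.022222.
4/(1-alpha^2) = -0.5.
D = -0.5*(1 - 1.472727 - 0.022222) = 0.2475

0.2475


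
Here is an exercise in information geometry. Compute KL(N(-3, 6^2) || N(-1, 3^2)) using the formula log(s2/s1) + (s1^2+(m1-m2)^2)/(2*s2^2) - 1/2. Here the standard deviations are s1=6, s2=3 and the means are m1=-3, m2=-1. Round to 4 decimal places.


KL divergence between normal distributions:
KL = log(s2/s1) + (s1^2 + (m1-m2)^2)/(2*s2^2) - 1/2.
log(3/6) = -0.693147.
(6^2 + (-3--1)^2)/(2*3^2) = (36 + 4)/18 = 2.222222.
KL = -0.693147 + 2.222222 - 0.5 = 1.0291

1.0291


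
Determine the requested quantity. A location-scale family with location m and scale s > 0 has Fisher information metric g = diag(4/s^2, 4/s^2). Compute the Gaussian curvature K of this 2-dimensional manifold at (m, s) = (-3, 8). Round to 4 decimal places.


The metric has the form g = (A dm^2 + B ds^2)/s^2 with A = 4, B = 4.
Substitute u = sqrt(A/B)*m: g = B*(du^2 + ds^2)/s^2, i.e. B times the
Poincare upper half-plane metric, which has constant Gaussian curvature -1.
Scaling a 2D metric by a constant c divides the Gaussian curvature by c,
so K = -1/B = -1/(4) = -0.2500 everywhere (the point (m, s) = (-3, 8) is irrelevant:
the curvature is constant).
The requested Gaussian curvature is K = -0.2500.

-0.2500


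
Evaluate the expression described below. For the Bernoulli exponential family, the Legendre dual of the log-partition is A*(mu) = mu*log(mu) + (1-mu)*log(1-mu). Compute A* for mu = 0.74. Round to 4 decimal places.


Legendre transform for Bernoulli:
A*(mu) = mu*log(mu) + (1-mu)*log(1-mu).
mu = 0.74, 1-mu = 0.26.
mu*log(mu) = 0.74*log(0.74) = -0.222818.
(1-mu)*log(1-mu) = 0.26*log(0.26) = -0.350239.
A* = -0.222818 + -0.350239 = -0.5731

-0.5731


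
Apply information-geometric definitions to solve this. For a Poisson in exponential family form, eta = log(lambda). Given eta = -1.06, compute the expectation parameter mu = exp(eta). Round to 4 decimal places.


Expectation parameter for Poisson exponential family:
mu = exp(eta).
eta = -1.06.
mu = exp(-1.06) = 0.3465

0.3465


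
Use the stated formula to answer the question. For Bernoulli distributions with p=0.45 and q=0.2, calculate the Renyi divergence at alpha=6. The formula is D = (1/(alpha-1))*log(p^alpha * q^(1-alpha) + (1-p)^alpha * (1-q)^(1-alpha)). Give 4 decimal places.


Renyi divergence of order alpha between Bernoulli distributions:
D = (1/(alpha-1))*log(p^alpha * q^(1-alpha) + (1-p)^alpha * (1-q)^(1-alpha)).
alpha = 6, p = 0.45, q = 0.2.
p^alpha * q^(1-alpha) = 0.45^6 * 0.2^-5 = 25.949268.
(1-p)^alpha * (1-q)^(1-alpha) = 0.55^6 * 0.8^-5 = 0.084475.
sum = 25.949268 + 0.084475 = 26.033742.
D = (1/5)*log(26.033742) = 0.6519

0.6519


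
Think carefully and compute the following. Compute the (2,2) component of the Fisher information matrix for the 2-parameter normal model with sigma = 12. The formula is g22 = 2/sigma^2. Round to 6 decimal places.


For the 2-parameter normal family, the Fisher metric has:
  g11 = 1/sigma^2, g22 = 2/sigma^2.
sigma = 12, sigma^2 = 144.
g22 = 0.013889

0.013889


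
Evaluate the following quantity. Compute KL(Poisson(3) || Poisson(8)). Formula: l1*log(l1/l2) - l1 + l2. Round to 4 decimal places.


KL divergence for Poisson:
KL = l1*log(l1/l2) - l1 + l2.
l1 = 3, l2 = 8.
log(3/8) = -0.980829.
l1*log(l1/l2) = 3 * -0.980829 = -2.942488.
KL = -2.942488 - 3 + 8 = 2.0575

2.0575


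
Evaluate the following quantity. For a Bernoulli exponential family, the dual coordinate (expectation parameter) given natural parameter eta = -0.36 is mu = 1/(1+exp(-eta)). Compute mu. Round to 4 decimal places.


Dual coordinate (expectation parameter) for Bernoulli:
mu = 1/(1+exp(-eta)).
eta = -0.36.
exp(-eta) = exp(0.36) = 1.433329.
mu = 1/(1+1.433329) = 0.4110

0.4110


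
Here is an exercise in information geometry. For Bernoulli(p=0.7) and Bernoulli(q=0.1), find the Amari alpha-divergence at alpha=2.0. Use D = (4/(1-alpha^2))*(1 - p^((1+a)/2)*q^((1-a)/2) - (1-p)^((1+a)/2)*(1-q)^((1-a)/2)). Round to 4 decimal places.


Amari alpha-divergence:
D = (4/(1-alpha^2))*(1 - p^((1+a)/2)*q^((1-a)/2) - (1-p)^((1+a)/2)*(1-q)^((1-a)/2)).
alpha = 2.0, p = 0.7, q = 0.1.
e1 = (1+alpha)/2 = 1.5, e2 = (1-alpha)/2 = -0.5.
t1 = p^e1 * q^e2 = 0.7^1.5 * 0.1^-0.5 = 1.852026.
t2 = (1-p)^e1 * (1-q)^e2 = 0.3^1.5 * 0.9^-0.5 = 0.173205.
4/(1-alpha^2) = -1.333333.
D = -1.333333*(1 - 1.852026 - 0.173205) = 1.3670

1.3670


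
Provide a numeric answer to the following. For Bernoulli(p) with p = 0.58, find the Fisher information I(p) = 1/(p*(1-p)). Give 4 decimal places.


For Bernoulli(p), Fisher information is I(p) = 1/(p*(1-p)).
p = 0.58, 1-p = 0.42.
p*(1-p) = 0.2436.
I(p) = 1/0.2436 = 4.1051

4.1051


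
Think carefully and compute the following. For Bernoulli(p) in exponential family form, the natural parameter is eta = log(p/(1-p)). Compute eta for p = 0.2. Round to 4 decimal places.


Natural parameter for Bernoulli: eta = log(p/(1-p)).
p = 0.2, 1-p = 0.8.
p/(1-p) = 0.25.
eta = log(0.25) = -1.3863

-1.3863


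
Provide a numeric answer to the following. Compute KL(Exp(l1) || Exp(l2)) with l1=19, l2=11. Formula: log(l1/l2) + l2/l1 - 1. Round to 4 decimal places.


KL divergence for exponential family:
KL = log(l1/l2) + l2/l1 - 1.
log(19/11) = 0.546544.
11/19 = 0.578947.
KL = 0.546544 + 0.578947 - 1 = 0.1255

0.1255


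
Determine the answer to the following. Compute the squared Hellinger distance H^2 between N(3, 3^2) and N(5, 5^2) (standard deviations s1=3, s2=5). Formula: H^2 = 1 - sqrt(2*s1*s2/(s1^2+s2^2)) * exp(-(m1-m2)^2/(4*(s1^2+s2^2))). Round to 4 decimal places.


Squared Hellinger distance for Gaussians:
H^2 = 1 - sqrt(2*s1*s2/(s1^2+s2^2)) * exp(-(m1-m2)^2/(4*(s1^2+s2^2))).
s1^2 = 9, s2^2 = 25, s1^2+s2^2 = 34.
sqrt(2*3*5/(34)) = 0.939336.
(m1-m2)^2 = (-2)^2 = 4.
exp(-4/(4*34)) = exp(-0.029412) = 0.971017.
H^2 = 1 - 0.939336*0.971017 = 0.0879

0.0879


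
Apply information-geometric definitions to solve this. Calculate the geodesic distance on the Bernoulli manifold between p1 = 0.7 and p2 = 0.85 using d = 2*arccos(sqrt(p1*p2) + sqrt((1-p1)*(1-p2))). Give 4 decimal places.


Geodesic distance on Bernoulli manifold:
d(p1,p2) = 2*arccos(sqrt(p1*p2) + sqrt((1-p1)*(1-p2))).
sqrt(p1*p2) = sqrt(0.7*0.85) = 0.771362.
sqrt((1-p1)*(1-p2)) = sqrt(0.3*0.15) = 0.212132.
arg = 0.771362 + 0.212132 = 0.983494.
d = 2*arccos(0.983494) = 0.3639

0.3639


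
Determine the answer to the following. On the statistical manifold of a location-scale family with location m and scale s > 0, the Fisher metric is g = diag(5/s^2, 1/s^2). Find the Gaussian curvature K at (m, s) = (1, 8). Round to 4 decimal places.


The metric has the form g = (A dm^2 + B ds^2)/s^2 with A = 5, B = 1.
Substitute u = sqrt(A/B)*m: g = B*(du^2 + ds^2)/s^2, i.e. B times the
Poincare upper half-plane metric, which has constant Gaussian curvature -1.
Scaling a 2D metric by a constant c divides the Gaussian curvature by c,
so K = -1/B = -1/(1) = -1.0000 everywhere (the point (m, s) = (1, 8) is irrelevant:
the curvature is constant).
The requested Gaussian curvature is K = -1.0000.

-1.0000


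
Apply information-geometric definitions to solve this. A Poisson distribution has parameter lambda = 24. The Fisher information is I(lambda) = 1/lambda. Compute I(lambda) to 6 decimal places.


Fisher information for Poisson: I(lambda) = 1/lambda.
lambda = 24.
I(lambda) = 1/24 = 0.041667

0.041667


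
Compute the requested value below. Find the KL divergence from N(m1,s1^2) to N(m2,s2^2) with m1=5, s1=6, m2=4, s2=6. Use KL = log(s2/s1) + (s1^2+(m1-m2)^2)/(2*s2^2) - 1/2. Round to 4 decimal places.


KL divergence between normal distributions:
KL = log(s2/s1) + (s1^2 + (m1-m2)^2)/(2*s2^2) - 1/2.
log(6/6) = 0.0.
(6^2 + (5-4)^2)/(2*6^2) = (36 + 1)/72 = 0.513889.
KL = 0.0 + 0.513889 - 0.5 = 0.0139

0.0139


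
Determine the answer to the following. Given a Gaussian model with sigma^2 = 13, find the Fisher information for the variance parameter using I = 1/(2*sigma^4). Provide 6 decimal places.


Fisher information for variance: I(sigma^2) = 1/(2*sigma^4).
sigma^2 = 13, so sigma^4 = 169.
I = 1/(2*169) = 1/338 = 0.002959

0.002959


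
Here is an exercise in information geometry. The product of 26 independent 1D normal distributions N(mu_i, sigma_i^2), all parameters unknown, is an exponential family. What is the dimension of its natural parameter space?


Exponential family dimension calculation:
Each univariate normal has two natural parameters (mu/sigma^2 and -1/(2 sigma^2)).
With 26 independent components, dim = 2 * 26 = 52.

52


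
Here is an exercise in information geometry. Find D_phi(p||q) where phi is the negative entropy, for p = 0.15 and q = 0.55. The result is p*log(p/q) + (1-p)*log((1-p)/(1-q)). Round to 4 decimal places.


Bregman divergence with negative entropy generator:
D = p*log(p/q) + (1-p)*log((1-p)/(1-q)).
p = 0.15, q = 0.55.
p*log(p/q) = 0.15*log(0.15/0.55) = -0.194892.
(1-p)*log((1-p)/(1-q)) = 0.85*log(0.85/0.45) = 0.54059.
D = -0.194892 + 0.54059 = 0.3457

0.3457


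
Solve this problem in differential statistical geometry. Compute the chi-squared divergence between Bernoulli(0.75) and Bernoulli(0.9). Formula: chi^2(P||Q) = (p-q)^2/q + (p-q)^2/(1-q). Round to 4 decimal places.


Chi-squared divergence between Bernoulli distributions:
chi^2 = (p-q)^2/q + (p-q)^2/(1-q).
p = 0.75, q = 0.9, p-q = -0.15.
(p-q)^2 = 0.0225.
term1 = 0.0225/0.9 = 0.025.
term2 = 0.0225/0.1 = 0.225.
chi^2 = 0.025 + 0.225 = 0.2500

0.2500


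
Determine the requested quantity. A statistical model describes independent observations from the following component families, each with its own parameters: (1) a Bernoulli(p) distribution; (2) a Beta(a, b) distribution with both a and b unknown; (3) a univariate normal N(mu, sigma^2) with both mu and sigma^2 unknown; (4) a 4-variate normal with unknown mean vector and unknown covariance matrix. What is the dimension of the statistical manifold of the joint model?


The dimension of a statistical manifold equals the number of free
(independent) real parameters of the model. For a product of independent
blocks the parameter counts add.
- Bernoulli (p): 1.
- Beta (a, b): 2.
- normal (mu, sigma^2): 2.
- 4-variate normal: 4 (mean) + 4*5/2 = 10 (symmetric covariance) = 14.
Total = 1 + 2 + 2 + 14 = 19.
Dimension = 19

19


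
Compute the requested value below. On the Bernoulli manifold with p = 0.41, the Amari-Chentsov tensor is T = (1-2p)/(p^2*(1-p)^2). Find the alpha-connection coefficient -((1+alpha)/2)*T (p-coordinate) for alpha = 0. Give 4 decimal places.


Skewness (Amari-Chentsov) tensor: T = (1-2p)/(p^2*(1-p)^2).
p = 0.41, 1-2p = 0.18, p^2 = 0.1681, (1-p)^2 = 0.3481.
T = 0.18/(0.1681 * 0.3481) = 3.076102.
In the p-coordinate, Gamma^(alpha) = Gamma^(0) - (alpha/2)*T with Gamma^(0) = (1/2)*g'(p) = -T/2,
so Gamma^(alpha) = -((1+alpha)/2)*T.
alpha = 0, -(1+alpha)/2 = -0.5.
Gamma = -0.5 * 3.076102 = -1.5381

-1.5381


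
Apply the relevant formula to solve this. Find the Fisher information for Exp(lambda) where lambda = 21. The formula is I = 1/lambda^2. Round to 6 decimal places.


Fisher information for exponential: I(lambda) = 1/lambda^2.
lambda = 21, lambda^2 = 441.
I = 1/441 = 0.002268

0.002268


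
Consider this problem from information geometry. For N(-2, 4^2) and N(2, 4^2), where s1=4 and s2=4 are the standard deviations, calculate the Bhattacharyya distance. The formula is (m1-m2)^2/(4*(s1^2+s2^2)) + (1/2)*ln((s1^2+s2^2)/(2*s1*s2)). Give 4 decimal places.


Bhattacharyya distance between two Gaussians:
DB = (m1-m2)^2/(4*(s1^2+s2^2)) + (1/2)*ln((s1^2+s2^2)/(2*s1*s2)).
(m1-m2)^2 = (-4)^2 = 16.
s1^2+s2^2 = 16 + 16 = 32.
term1 = 16/128 = 0.125.
term2 = 0.5*ln(32/32.0) = 0.0.
DB = 0.125 + 0.0 = 0.1250

0.1250


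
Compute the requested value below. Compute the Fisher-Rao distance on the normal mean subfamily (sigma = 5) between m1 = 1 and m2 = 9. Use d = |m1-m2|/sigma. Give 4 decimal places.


On the fixed-variance normal subfamily, geodesic distance = |m1-m2|/sigma.
|1 - 9| = 8.
sigma = 5.
d = 8/5 = 1.6000

1.6000


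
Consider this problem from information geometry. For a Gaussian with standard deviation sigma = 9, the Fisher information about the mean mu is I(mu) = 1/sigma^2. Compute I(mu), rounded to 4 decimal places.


The Fisher information for the mean of a normal distribution is I(mu) = 1/sigma^2.
sigma = 9, so sigma^2 = 81.
I(mu) = 1/81 = 0.0123

0.0123


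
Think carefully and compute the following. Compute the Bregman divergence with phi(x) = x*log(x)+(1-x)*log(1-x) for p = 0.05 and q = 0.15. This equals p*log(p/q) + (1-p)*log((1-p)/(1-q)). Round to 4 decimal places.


Bregman divergence with negative entropy generator:
D = p*log(p/q) + (1-p)*log((1-p)/(1-q)).
p = 0.05, q = 0.15.
p*log(p/q) = 0.05*log(0.05/0.15) = -0.054931.
(1-p)*log((1-p)/(1-q)) = 0.95*log(0.95/0.85) = 0.105664.
D = -0.054931 + 0.105664 = 0.0507

0.0507


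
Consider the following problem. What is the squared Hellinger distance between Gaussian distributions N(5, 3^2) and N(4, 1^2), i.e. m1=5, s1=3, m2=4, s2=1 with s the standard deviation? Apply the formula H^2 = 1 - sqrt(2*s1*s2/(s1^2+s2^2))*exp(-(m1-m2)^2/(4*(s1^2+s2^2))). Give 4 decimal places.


Squared Hellinger distance for Gaussians:
H^2 = 1 - sqrt(2*s1*s2/(s1^2+s2^2)) * exp(-(m1-m2)^2/(4*(s1^2+s2^2))).
s1^2 = 9, s2^2 = 1, s1^2+s2^2 = 10.
sqrt(2*3*1/(10)) = 0.774597.
(m1-m2)^2 = (1)^2 = 1.
exp(-1/(4*10)) = exp(-0.025) = 0.97531.
H^2 = 1 - 0.774597*0.97531 = 0.2445

0.2445


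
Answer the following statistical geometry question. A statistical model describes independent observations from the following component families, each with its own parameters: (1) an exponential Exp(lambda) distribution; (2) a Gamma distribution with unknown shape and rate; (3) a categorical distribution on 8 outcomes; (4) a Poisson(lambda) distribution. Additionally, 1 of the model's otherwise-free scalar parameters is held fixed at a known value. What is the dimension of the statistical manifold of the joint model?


The dimension of a statistical manifold equals the number of free
(independent) real parameters of the model. For a product of independent
blocks the parameter counts add.
- exponential (lambda): 1.
- Gamma (shape, rate): 2.
- categorical on 8 outcomes (probabilities sum to 1): 8-1 = 7.
- Poisson (lambda): 1.
Total = 1 + 2 + 7 + 1 = 11.
1 parameter(s) fixed at known values: 11 - 1 = 10.
Dimension = 10

10


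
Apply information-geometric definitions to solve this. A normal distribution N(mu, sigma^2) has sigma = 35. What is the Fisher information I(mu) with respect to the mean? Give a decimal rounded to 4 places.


The Fisher information for the mean of a normal distribution is I(mu) = 1/sigma^2.
sigma = 35, so sigma^2 = 1225.
I(mu) = 1/1225 = 0.0008

0.0008


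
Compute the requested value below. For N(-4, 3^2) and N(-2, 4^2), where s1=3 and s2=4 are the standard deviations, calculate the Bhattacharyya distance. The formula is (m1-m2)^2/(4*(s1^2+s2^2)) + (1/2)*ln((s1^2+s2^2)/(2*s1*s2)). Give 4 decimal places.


Bhattacharyya distance between two Gaussians:
DB = (m1-m2)^2/(4*(s1^2+s2^2)) + (1/2)*ln((s1^2+s2^2)/(2*s1*s2)).
(m1-m2)^2 = (-2)^2 = 4.
s1^2+s2^2 = 9 + 16 = 25.
term1 = 4/100 = 0.04.
term2 = 0.5*ln(25/24.0) = 0.020411.
DB = 0.04 + 0.020411 = 0.0604

0.0604


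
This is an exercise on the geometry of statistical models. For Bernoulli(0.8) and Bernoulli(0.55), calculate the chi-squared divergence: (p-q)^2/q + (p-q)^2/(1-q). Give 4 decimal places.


Chi-squared divergence between Bernoulli distributions:
chi^2 = (p-q)^2/q + (p-q)^2/(1-q).
p = 0.8, q = 0.55, p-q = 0.25.
(p-q)^2 = 0.0625.
term1 = 0.0625/0.55 = 0.113636.
term2 = 0.0625/0.45 = 0.138889.
chi^2 = 0.113636 + 0.138889 = 0.2525

0.2525


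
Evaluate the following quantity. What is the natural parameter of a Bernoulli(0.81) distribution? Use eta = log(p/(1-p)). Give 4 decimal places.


Natural parameter for Bernoulli: eta = log(p/(1-p)).
p = 0.81, 1-p = 0.19.
p/(1-p) = 4.263158.
eta = log(4.263158) = 1.4500

1.4500


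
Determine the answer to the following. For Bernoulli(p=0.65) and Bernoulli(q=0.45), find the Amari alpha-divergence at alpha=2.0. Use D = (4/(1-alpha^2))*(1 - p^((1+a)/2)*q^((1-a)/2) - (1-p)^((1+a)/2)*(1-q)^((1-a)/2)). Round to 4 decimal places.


Amari alpha-divergence:
D = (4/(1-alpha^2))*(1 - p^((1+a)/2)*q^((1-a)/2) - (1-p)^((1+a)/2)*(1-q)^((1-a)/2)).
alpha = 2.0, p = 0.65, q = 0.45.
e1 = (1+alpha)/2 = 1.5, e2 = (1-alpha)/2 = -0.5.
t1 = p^e1 * q^e2 = 0.65^1.5 * 0.45^-0.5 = 0.781203.
t2 = (1-p)^e1 * (1-q)^e2 = 0.35^1.5 * 0.55^-0.5 = 0.279203.
4/(1-alpha^2) = -1.333333.
D = -1.333333*(1 - 0.781203 - 0.279203) = 0.0805

0.0805
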